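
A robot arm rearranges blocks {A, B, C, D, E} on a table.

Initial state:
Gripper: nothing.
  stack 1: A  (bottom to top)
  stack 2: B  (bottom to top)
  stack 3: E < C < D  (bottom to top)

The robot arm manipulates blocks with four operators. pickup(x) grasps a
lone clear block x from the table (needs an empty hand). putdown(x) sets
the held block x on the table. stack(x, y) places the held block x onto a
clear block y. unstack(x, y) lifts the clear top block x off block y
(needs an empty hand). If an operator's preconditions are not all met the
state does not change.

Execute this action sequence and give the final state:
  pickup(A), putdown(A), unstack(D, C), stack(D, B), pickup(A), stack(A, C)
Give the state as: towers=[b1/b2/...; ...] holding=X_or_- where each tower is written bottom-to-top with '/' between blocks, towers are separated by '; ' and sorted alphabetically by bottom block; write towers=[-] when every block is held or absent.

step 1 (pickup(A)): towers=[B; E/C/D] holding=A
step 2 (putdown(A)): towers=[A; B; E/C/D] holding=-
step 3 (unstack(D, C)): towers=[A; B; E/C] holding=D
step 4 (stack(D, B)): towers=[A; B/D; E/C] holding=-
step 5 (pickup(A)): towers=[B/D; E/C] holding=A
step 6 (stack(A, C)): towers=[B/D; E/C/A] holding=-

towers=[B/D; E/C/A] holding=-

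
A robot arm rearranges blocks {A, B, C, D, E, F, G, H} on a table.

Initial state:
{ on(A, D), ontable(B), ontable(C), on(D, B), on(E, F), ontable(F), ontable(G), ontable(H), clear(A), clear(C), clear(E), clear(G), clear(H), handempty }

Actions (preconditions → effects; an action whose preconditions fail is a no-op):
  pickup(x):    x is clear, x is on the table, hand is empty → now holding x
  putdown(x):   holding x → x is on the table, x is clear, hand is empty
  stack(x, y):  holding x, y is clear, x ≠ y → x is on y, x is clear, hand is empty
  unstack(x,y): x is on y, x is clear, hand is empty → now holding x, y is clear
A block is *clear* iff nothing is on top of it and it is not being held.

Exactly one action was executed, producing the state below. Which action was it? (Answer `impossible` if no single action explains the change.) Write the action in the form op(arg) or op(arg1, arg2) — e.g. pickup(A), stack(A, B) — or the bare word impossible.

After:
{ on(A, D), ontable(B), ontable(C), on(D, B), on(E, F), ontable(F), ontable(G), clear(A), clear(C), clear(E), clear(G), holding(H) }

target: towers=[B/D/A; C; F/E; G] holding=H
         pickup(G) → towers=[B/D/A; C; F/E; H] holding=G
     unstack(A, D) → towers=[B/D; C; F/E; G; H] holding=A
     unstack(E, F) → towers=[B/D/A; C; F; G; H] holding=E
         pickup(H) → towers=[B/D/A; C; F/E; G] holding=H  ← match
         pickup(C) → towers=[B/D/A; F/E; G; H] holding=C

pickup(H)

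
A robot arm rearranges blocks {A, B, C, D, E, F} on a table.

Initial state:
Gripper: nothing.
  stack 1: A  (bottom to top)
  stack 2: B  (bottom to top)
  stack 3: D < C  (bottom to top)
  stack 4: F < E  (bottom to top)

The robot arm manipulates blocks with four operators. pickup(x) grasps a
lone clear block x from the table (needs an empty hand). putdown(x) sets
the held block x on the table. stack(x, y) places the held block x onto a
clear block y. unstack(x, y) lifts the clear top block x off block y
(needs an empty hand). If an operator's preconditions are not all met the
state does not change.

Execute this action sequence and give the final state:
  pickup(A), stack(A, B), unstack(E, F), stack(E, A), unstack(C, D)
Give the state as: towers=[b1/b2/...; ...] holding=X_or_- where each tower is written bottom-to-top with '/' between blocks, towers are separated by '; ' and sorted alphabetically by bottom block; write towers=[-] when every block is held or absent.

step 1 (pickup(A)): towers=[B; D/C; F/E] holding=A
step 2 (stack(A, B)): towers=[B/A; D/C; F/E] holding=-
step 3 (unstack(E, F)): towers=[B/A; D/C; F] holding=E
step 4 (stack(E, A)): towers=[B/A/E; D/C; F] holding=-
step 5 (unstack(C, D)): towers=[B/A/E; D; F] holding=C

towers=[B/A/E; D; F] holding=C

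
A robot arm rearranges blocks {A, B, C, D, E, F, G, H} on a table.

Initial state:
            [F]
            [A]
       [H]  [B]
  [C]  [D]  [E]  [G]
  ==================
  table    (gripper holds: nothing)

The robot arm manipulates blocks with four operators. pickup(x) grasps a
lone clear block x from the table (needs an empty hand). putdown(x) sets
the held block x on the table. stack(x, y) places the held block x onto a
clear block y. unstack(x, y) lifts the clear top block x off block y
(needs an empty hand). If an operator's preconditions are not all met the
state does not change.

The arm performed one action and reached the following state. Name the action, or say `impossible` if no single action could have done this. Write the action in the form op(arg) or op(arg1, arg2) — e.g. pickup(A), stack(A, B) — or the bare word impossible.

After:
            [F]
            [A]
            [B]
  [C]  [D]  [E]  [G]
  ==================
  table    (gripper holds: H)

unstack(H, D)

target: towers=[C; D; E/B/A/F; G] holding=H
         pickup(G) → towers=[C; D/H; E/B/A/F] holding=G
     unstack(H, D) → towers=[C; D; E/B/A/F; G] holding=H  ← match
     unstack(F, A) → towers=[C; D/H; E/B/A; G] holding=F
         pickup(C) → towers=[D/H; E/B/A/F; G] holding=C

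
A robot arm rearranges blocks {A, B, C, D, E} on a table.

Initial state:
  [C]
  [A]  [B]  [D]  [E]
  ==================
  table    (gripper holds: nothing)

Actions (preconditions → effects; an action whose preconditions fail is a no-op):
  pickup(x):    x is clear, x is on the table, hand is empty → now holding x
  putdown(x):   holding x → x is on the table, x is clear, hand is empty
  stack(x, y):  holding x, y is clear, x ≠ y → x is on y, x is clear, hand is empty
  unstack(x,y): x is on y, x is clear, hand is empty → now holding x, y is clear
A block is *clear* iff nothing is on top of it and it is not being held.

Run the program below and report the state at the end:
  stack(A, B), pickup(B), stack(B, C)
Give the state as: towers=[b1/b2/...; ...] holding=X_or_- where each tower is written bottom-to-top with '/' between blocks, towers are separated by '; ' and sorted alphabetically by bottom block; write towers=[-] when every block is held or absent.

towers=[A/C/B; D; E] holding=-

step 1 (stack(A, B)) [no-op]: towers=[A/C; B; D; E] holding=-
step 2 (pickup(B)): towers=[A/C; D; E] holding=B
step 3 (stack(B, C)): towers=[A/C/B; D; E] holding=-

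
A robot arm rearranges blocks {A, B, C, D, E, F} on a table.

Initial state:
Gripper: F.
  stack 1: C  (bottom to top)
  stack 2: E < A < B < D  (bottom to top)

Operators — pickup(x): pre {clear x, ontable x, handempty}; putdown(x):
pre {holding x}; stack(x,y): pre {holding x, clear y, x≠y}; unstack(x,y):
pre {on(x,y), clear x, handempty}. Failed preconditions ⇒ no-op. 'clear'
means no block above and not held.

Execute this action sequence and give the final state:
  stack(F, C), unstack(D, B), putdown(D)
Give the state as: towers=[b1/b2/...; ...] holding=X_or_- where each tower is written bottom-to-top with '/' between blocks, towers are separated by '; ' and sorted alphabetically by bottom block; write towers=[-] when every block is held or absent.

towers=[C/F; D; E/A/B] holding=-

step 1 (stack(F, C)): towers=[C/F; E/A/B/D] holding=-
step 2 (unstack(D, B)): towers=[C/F; E/A/B] holding=D
step 3 (putdown(D)): towers=[C/F; D; E/A/B] holding=-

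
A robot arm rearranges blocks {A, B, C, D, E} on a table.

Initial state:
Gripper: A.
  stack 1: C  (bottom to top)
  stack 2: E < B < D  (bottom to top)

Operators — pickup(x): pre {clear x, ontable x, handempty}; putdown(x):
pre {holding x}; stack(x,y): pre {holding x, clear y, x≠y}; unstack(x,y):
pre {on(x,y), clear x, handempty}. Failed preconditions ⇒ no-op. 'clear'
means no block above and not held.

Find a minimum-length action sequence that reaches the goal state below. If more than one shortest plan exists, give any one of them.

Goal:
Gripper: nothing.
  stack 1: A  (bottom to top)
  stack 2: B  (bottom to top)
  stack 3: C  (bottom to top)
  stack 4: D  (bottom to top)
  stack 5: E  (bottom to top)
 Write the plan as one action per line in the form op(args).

step 1 (putdown(A)): towers=[A; C; E/B/D] holding=-
step 2 (unstack(D, B)): towers=[A; C; E/B] holding=D
step 3 (putdown(D)): towers=[A; C; D; E/B] holding=-
step 4 (unstack(B, E)): towers=[A; C; D; E] holding=B
step 5 (putdown(B)): towers=[A; B; C; D; E] holding=-
goal check: towers=[A; B; C; D; E] holding=- — reached (length 5, optimal by BFS)

putdown(A)
unstack(D, B)
putdown(D)
unstack(B, E)
putdown(B)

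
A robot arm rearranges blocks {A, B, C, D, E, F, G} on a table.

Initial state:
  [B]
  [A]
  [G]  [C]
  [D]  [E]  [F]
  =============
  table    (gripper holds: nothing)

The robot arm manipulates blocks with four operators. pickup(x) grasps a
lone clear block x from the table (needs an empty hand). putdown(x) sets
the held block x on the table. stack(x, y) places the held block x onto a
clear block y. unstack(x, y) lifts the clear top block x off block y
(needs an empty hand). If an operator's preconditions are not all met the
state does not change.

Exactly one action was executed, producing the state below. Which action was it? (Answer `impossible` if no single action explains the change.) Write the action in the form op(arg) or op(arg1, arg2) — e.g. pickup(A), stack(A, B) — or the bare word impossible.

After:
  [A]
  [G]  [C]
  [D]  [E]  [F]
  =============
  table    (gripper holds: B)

unstack(B, A)

target: towers=[D/G/A; E/C; F] holding=B
     unstack(B, A) → towers=[D/G/A; E/C; F] holding=B  ← match
         pickup(F) → towers=[D/G/A/B; E/C] holding=F
     unstack(C, E) → towers=[D/G/A/B; E; F] holding=C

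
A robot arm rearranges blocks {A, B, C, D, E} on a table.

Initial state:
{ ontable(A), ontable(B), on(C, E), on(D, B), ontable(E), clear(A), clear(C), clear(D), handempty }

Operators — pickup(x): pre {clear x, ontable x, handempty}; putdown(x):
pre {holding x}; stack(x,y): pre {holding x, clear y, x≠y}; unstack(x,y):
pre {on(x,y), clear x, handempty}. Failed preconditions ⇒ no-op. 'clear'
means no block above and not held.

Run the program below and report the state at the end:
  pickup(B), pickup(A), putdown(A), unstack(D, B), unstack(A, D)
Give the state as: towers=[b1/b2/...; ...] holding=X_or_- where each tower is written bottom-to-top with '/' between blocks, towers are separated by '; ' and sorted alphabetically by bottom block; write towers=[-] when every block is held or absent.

step 1 (pickup(B)) [no-op]: towers=[A; B/D; E/C] holding=-
step 2 (pickup(A)): towers=[B/D; E/C] holding=A
step 3 (putdown(A)): towers=[A; B/D; E/C] holding=-
step 4 (unstack(D, B)): towers=[A; B; E/C] holding=D
step 5 (unstack(A, D)) [no-op]: towers=[A; B; E/C] holding=D

towers=[A; B; E/C] holding=D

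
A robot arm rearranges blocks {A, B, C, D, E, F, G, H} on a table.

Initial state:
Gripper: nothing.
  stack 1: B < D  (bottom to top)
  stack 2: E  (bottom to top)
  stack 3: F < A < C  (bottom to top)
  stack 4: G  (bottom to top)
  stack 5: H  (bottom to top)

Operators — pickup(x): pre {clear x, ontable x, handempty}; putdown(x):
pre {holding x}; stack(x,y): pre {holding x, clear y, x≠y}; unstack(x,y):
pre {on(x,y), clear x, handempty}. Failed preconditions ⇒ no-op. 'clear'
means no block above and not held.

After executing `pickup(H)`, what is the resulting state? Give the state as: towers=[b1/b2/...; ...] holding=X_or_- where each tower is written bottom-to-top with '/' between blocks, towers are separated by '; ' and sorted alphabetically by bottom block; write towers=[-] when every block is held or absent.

towers=[B/D; E; F/A/C; G] holding=H

before: towers=[B/D; E; F/A/C; G; H] holding=-
pre[pickup(H)]: clear(H) yes, ontable(H) yes, handempty yes
all met → apply pickup(H)
after:  towers=[B/D; E; F/A/C; G] holding=H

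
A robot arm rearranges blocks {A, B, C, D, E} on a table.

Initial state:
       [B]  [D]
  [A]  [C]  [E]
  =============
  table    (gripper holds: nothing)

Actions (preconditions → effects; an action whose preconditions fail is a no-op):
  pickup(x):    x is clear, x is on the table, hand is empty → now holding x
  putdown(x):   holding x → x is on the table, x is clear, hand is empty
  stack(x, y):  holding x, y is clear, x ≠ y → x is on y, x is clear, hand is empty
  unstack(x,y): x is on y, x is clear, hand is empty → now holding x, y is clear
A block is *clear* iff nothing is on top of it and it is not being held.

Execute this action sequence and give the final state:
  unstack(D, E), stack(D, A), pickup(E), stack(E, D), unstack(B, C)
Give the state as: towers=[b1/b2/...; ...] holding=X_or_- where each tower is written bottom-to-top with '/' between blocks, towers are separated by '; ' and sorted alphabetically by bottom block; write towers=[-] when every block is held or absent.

step 1 (unstack(D, E)): towers=[A; C/B; E] holding=D
step 2 (stack(D, A)): towers=[A/D; C/B; E] holding=-
step 3 (pickup(E)): towers=[A/D; C/B] holding=E
step 4 (stack(E, D)): towers=[A/D/E; C/B] holding=-
step 5 (unstack(B, C)): towers=[A/D/E; C] holding=B

towers=[A/D/E; C] holding=B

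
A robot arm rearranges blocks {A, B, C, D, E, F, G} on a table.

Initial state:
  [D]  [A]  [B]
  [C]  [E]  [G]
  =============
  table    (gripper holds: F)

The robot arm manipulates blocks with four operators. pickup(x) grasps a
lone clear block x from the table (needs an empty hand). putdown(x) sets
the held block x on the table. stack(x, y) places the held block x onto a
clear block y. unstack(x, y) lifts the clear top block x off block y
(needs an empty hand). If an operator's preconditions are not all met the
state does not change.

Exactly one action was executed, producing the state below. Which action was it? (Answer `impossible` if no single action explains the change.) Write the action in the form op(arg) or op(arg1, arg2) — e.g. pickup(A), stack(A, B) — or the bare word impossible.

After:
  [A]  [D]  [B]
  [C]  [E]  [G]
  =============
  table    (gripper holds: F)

target: towers=[C/A; E/D; G/B] holding=F
        putdown(F) → towers=[C/D; E/A; F; G/B] holding=-
       stack(F, B) → towers=[C/D; E/A; G/B/F] holding=-
       stack(F, D) → towers=[C/D/F; E/A; G/B] holding=-
       stack(F, A) → towers=[C/D; E/A/F; G/B] holding=-
none of the 4 applicable actions match → impossible

impossible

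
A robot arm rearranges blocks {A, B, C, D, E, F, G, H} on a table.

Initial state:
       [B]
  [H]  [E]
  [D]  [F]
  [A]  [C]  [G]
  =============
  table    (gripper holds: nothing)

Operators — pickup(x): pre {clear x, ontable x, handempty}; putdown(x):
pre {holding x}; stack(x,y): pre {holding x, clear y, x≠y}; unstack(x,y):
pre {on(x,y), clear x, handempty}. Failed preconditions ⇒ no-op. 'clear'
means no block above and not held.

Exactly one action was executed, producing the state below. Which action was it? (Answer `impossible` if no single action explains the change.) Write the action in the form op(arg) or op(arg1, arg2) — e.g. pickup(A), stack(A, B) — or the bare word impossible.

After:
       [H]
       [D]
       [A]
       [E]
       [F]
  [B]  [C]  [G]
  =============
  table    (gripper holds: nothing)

impossible

target: towers=[B; C/F/E/A/D/H; G] holding=-
         pickup(G) → towers=[A/D/H; C/F/E/B] holding=G
     unstack(H, D) → towers=[A/D; C/F/E/B; G] holding=H
     unstack(B, E) → towers=[A/D/H; C/F/E; G] holding=B
none of the 3 applicable actions match → impossible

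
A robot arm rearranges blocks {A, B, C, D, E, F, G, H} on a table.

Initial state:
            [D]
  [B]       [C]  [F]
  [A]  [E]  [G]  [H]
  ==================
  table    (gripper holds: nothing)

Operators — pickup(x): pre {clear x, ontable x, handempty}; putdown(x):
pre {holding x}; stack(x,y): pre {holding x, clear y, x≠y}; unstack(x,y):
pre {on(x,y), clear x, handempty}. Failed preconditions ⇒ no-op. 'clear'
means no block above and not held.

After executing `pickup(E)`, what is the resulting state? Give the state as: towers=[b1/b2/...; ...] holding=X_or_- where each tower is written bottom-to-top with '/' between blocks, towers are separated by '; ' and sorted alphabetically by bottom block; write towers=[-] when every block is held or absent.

towers=[A/B; G/C/D; H/F] holding=E

before: towers=[A/B; E; G/C/D; H/F] holding=-
pre[pickup(E)]: clear(E) yes, ontable(E) yes, handempty yes
all met → apply pickup(E)
after:  towers=[A/B; G/C/D; H/F] holding=E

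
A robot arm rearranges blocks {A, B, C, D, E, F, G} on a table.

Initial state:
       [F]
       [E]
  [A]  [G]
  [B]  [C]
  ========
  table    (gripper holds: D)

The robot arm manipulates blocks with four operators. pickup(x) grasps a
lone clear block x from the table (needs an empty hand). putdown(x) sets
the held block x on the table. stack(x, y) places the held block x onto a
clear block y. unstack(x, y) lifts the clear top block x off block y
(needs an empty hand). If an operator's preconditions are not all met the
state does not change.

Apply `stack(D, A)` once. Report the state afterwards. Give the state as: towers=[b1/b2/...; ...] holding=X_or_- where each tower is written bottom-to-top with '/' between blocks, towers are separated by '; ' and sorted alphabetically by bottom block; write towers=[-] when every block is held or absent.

before: towers=[B/A; C/G/E/F] holding=D
pre[stack(D, A)]: holding(D) ok, clear(A) ok, D≠A ok
all met → apply stack(D, A)
after:  towers=[B/A/D; C/G/E/F] holding=-

towers=[B/A/D; C/G/E/F] holding=-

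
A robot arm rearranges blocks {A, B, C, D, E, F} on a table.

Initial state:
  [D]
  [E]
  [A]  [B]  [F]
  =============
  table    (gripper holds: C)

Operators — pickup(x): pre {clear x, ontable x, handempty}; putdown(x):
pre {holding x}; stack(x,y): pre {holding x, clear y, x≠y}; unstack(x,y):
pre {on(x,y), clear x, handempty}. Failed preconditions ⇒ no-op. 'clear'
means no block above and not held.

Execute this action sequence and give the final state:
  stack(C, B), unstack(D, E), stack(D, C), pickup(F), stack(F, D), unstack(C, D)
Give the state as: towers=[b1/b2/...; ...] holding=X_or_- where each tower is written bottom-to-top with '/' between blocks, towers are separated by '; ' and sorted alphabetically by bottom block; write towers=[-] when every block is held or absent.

step 1 (stack(C, B)): towers=[A/E/D; B/C; F] holding=-
step 2 (unstack(D, E)): towers=[A/E; B/C; F] holding=D
step 3 (stack(D, C)): towers=[A/E; B/C/D; F] holding=-
step 4 (pickup(F)): towers=[A/E; B/C/D] holding=F
step 5 (stack(F, D)): towers=[A/E; B/C/D/F] holding=-
step 6 (unstack(C, D)) [no-op]: towers=[A/E; B/C/D/F] holding=-

towers=[A/E; B/C/D/F] holding=-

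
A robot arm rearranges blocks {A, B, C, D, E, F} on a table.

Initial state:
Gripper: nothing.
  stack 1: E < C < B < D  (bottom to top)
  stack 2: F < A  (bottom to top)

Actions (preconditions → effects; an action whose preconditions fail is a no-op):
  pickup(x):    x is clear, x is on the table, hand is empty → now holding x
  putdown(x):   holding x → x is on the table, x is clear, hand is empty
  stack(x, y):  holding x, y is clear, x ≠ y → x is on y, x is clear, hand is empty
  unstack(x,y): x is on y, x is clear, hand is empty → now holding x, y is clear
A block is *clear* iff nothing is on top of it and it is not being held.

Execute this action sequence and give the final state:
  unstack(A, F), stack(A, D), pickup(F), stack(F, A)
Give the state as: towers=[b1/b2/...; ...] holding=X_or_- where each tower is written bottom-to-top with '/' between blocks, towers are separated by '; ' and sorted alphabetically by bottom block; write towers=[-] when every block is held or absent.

step 1 (unstack(A, F)): towers=[E/C/B/D; F] holding=A
step 2 (stack(A, D)): towers=[E/C/B/D/A; F] holding=-
step 3 (pickup(F)): towers=[E/C/B/D/A] holding=F
step 4 (stack(F, A)): towers=[E/C/B/D/A/F] holding=-

towers=[E/C/B/D/A/F] holding=-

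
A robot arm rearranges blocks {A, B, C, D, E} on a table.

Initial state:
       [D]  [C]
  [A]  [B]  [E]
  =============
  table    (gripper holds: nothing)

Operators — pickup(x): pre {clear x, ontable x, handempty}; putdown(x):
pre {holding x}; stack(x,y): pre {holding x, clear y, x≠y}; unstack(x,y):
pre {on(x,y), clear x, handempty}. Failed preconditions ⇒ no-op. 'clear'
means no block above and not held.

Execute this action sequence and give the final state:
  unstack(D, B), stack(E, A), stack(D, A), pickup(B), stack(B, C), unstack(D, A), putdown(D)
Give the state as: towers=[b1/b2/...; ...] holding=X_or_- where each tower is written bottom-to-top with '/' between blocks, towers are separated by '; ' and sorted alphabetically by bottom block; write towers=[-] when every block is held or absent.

towers=[A; D; E/C/B] holding=-

step 1 (unstack(D, B)): towers=[A; B; E/C] holding=D
step 2 (stack(E, A)) [no-op]: towers=[A; B; E/C] holding=D
step 3 (stack(D, A)): towers=[A/D; B; E/C] holding=-
step 4 (pickup(B)): towers=[A/D; E/C] holding=B
step 5 (stack(B, C)): towers=[A/D; E/C/B] holding=-
step 6 (unstack(D, A)): towers=[A; E/C/B] holding=D
step 7 (putdown(D)): towers=[A; D; E/C/B] holding=-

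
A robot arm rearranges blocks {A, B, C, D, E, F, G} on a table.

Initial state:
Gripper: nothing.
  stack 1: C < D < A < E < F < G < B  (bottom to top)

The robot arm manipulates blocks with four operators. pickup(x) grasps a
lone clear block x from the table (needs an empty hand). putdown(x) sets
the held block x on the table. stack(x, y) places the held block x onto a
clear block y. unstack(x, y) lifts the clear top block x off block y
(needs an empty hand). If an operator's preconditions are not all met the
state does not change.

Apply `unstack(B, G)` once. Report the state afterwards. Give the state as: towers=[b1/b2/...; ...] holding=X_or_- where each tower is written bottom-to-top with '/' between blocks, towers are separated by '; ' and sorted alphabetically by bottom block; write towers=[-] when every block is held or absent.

before: towers=[C/D/A/E/F/G/B] holding=-
pre[unstack(B, G)]: on(B,G) ok, clear(B) ok, handempty ok
all met → apply unstack(B, G)
after:  towers=[C/D/A/E/F/G] holding=B

towers=[C/D/A/E/F/G] holding=B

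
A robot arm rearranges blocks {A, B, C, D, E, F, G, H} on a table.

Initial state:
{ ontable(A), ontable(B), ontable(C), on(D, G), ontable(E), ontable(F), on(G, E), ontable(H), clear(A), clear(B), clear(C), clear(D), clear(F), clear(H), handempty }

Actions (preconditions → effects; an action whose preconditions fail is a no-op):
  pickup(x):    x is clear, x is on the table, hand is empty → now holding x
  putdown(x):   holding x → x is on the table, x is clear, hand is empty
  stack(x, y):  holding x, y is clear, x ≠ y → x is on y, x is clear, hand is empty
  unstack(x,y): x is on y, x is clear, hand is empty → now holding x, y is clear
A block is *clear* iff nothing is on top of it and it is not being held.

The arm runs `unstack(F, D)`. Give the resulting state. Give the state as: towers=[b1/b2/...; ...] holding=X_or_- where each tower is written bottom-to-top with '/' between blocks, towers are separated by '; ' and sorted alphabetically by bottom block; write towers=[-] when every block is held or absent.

towers=[A; B; C; E/G/D; F; H] holding=-

before: towers=[A; B; C; E/G/D; F; H] holding=-
pre[unstack(F, D)]: on(F,D) fail, clear(F) ok, handempty ok
on(F,D) unmet → unstack(F, D) is a no-op
after:  towers=[A; B; C; E/G/D; F; H] holding=-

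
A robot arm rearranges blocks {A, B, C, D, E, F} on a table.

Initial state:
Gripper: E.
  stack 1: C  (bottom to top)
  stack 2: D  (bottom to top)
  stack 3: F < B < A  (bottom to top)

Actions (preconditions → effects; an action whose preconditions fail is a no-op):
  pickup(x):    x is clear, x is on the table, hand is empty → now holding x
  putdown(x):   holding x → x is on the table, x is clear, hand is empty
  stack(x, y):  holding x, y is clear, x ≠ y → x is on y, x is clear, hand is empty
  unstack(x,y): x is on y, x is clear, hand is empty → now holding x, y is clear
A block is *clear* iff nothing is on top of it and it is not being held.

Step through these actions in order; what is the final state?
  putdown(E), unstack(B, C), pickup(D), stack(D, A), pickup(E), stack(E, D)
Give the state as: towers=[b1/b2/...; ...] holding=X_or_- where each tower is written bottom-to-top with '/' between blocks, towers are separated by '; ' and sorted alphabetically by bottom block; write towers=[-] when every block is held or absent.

step 1 (putdown(E)): towers=[C; D; E; F/B/A] holding=-
step 2 (unstack(B, C)) [no-op]: towers=[C; D; E; F/B/A] holding=-
step 3 (pickup(D)): towers=[C; E; F/B/A] holding=D
step 4 (stack(D, A)): towers=[C; E; F/B/A/D] holding=-
step 5 (pickup(E)): towers=[C; F/B/A/D] holding=E
step 6 (stack(E, D)): towers=[C; F/B/A/D/E] holding=-

towers=[C; F/B/A/D/E] holding=-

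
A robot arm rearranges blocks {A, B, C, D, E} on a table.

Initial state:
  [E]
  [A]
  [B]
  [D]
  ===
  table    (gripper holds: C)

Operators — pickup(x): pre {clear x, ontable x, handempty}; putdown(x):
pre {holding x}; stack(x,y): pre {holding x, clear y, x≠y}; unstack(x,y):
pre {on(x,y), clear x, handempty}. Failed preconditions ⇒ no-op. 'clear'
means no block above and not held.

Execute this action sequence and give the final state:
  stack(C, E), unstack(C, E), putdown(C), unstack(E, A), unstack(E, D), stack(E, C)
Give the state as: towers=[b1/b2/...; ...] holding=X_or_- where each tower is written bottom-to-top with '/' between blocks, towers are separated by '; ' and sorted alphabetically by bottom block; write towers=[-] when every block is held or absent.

step 1 (stack(C, E)): towers=[D/B/A/E/C] holding=-
step 2 (unstack(C, E)): towers=[D/B/A/E] holding=C
step 3 (putdown(C)): towers=[C; D/B/A/E] holding=-
step 4 (unstack(E, A)): towers=[C; D/B/A] holding=E
step 5 (unstack(E, D)) [no-op]: towers=[C; D/B/A] holding=E
step 6 (stack(E, C)): towers=[C/E; D/B/A] holding=-

towers=[C/E; D/B/A] holding=-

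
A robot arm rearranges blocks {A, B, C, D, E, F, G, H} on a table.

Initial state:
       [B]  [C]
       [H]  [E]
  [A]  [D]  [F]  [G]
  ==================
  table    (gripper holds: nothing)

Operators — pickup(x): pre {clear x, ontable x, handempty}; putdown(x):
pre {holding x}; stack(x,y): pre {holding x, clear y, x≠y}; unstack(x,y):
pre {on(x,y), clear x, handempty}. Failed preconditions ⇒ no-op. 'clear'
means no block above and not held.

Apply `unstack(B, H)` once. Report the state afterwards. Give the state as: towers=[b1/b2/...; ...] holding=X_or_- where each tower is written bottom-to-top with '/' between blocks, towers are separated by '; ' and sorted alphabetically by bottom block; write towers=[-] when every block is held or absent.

before: towers=[A; D/H/B; F/E/C; G] holding=-
pre[unstack(B, H)]: on(B,H) yes, clear(B) yes, handempty yes
all met → apply unstack(B, H)
after:  towers=[A; D/H; F/E/C; G] holding=B

towers=[A; D/H; F/E/C; G] holding=B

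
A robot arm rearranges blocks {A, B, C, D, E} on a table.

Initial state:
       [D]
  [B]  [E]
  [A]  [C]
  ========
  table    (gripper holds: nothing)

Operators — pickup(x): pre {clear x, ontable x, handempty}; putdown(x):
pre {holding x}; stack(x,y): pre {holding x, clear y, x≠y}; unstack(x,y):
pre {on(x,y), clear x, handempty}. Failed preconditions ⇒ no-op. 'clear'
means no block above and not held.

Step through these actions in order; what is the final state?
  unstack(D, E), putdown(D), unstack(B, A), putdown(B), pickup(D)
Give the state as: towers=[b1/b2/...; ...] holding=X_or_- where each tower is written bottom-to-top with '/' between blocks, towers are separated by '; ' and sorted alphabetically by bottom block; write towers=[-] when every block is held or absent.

step 1 (unstack(D, E)): towers=[A/B; C/E] holding=D
step 2 (putdown(D)): towers=[A/B; C/E; D] holding=-
step 3 (unstack(B, A)): towers=[A; C/E; D] holding=B
step 4 (putdown(B)): towers=[A; B; C/E; D] holding=-
step 5 (pickup(D)): towers=[A; B; C/E] holding=D

towers=[A; B; C/E] holding=D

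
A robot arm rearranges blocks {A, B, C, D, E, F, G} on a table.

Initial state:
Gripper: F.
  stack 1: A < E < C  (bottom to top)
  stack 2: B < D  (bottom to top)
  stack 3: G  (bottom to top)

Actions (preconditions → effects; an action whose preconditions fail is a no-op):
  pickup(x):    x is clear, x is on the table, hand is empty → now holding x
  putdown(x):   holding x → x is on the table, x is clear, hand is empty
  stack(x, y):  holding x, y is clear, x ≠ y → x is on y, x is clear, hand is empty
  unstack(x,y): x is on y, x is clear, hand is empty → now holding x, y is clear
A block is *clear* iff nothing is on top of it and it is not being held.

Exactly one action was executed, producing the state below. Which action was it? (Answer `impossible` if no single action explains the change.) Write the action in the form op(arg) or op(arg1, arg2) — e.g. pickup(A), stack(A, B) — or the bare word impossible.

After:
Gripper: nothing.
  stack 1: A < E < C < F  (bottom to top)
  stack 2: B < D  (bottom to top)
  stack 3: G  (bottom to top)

target: towers=[A/E/C/F; B/D; G] holding=-
        putdown(F) → towers=[A/E/C; B/D; F; G] holding=-
       stack(F, G) → towers=[A/E/C; B/D; G/F] holding=-
       stack(F, D) → towers=[A/E/C; B/D/F; G] holding=-
       stack(F, C) → towers=[A/E/C/F; B/D; G] holding=-  ← match

stack(F, C)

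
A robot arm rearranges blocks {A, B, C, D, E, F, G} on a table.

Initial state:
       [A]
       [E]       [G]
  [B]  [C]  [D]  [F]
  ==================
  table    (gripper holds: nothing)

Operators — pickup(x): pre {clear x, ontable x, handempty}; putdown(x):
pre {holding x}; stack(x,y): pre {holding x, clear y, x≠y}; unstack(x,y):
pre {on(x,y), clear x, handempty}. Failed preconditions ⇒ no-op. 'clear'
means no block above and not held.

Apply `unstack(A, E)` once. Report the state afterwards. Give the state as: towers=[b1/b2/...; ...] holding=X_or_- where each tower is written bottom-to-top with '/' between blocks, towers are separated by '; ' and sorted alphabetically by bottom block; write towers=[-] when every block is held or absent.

towers=[B; C/E; D; F/G] holding=A

before: towers=[B; C/E/A; D; F/G] holding=-
pre[unstack(A, E)]: on(A,E) ✓, clear(A) ✓, handempty ✓
all met → apply unstack(A, E)
after:  towers=[B; C/E; D; F/G] holding=A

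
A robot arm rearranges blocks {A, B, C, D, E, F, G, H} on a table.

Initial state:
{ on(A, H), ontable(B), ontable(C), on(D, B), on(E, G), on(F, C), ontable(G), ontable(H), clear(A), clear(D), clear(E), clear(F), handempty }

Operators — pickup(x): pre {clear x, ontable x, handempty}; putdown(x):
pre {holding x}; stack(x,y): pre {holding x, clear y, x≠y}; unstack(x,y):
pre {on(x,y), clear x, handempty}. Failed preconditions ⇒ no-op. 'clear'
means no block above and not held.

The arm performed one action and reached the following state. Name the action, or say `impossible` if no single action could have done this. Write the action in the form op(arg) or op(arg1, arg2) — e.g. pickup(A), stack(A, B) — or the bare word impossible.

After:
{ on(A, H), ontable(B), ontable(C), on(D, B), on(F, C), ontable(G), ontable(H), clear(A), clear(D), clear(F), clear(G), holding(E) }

target: towers=[B/D; C/F; G; H/A] holding=E
     unstack(A, H) → towers=[B/D; C/F; G/E; H] holding=A
     unstack(E, G) → towers=[B/D; C/F; G; H/A] holding=E  ← match
     unstack(F, C) → towers=[B/D; C; G/E; H/A] holding=F
     unstack(D, B) → towers=[B; C/F; G/E; H/A] holding=D

unstack(E, G)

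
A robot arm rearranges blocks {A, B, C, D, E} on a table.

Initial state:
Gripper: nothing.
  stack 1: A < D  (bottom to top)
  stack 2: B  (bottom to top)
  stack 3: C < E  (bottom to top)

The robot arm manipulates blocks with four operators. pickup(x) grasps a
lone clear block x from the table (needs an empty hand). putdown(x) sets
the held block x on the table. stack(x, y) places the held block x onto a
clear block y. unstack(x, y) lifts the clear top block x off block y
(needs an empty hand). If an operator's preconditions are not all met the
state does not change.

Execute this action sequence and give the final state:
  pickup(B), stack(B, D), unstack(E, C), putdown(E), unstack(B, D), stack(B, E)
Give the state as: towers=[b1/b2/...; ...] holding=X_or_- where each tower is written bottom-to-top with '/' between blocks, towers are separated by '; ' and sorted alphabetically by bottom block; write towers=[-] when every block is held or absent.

towers=[A/D; C; E/B] holding=-

step 1 (pickup(B)): towers=[A/D; C/E] holding=B
step 2 (stack(B, D)): towers=[A/D/B; C/E] holding=-
step 3 (unstack(E, C)): towers=[A/D/B; C] holding=E
step 4 (putdown(E)): towers=[A/D/B; C; E] holding=-
step 5 (unstack(B, D)): towers=[A/D; C; E] holding=B
step 6 (stack(B, E)): towers=[A/D; C; E/B] holding=-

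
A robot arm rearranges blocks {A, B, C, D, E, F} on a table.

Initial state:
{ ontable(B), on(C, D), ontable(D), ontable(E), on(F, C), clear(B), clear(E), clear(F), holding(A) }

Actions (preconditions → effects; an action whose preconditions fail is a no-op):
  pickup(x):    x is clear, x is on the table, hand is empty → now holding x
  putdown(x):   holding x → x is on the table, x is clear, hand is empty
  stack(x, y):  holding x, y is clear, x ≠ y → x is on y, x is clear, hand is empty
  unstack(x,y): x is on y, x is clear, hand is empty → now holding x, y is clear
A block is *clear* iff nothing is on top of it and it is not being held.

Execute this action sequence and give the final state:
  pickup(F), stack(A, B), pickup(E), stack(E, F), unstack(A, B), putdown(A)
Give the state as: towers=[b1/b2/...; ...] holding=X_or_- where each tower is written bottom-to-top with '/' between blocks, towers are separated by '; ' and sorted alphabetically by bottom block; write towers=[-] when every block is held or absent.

towers=[A; B; D/C/F/E] holding=-

step 1 (pickup(F)) [no-op]: towers=[B; D/C/F; E] holding=A
step 2 (stack(A, B)): towers=[B/A; D/C/F; E] holding=-
step 3 (pickup(E)): towers=[B/A; D/C/F] holding=E
step 4 (stack(E, F)): towers=[B/A; D/C/F/E] holding=-
step 5 (unstack(A, B)): towers=[B; D/C/F/E] holding=A
step 6 (putdown(A)): towers=[A; B; D/C/F/E] holding=-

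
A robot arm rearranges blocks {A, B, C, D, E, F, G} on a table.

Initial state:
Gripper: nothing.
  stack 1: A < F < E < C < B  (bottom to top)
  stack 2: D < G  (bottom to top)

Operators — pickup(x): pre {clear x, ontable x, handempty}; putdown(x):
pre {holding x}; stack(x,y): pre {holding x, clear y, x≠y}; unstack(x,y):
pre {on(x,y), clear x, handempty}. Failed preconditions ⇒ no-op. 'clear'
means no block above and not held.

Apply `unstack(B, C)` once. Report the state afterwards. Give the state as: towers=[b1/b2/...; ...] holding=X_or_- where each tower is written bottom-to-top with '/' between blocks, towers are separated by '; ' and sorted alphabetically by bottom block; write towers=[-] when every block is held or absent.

towers=[A/F/E/C; D/G] holding=B

before: towers=[A/F/E/C/B; D/G] holding=-
pre[unstack(B, C)]: on(B,C) ok, clear(B) ok, handempty ok
all met → apply unstack(B, C)
after:  towers=[A/F/E/C; D/G] holding=B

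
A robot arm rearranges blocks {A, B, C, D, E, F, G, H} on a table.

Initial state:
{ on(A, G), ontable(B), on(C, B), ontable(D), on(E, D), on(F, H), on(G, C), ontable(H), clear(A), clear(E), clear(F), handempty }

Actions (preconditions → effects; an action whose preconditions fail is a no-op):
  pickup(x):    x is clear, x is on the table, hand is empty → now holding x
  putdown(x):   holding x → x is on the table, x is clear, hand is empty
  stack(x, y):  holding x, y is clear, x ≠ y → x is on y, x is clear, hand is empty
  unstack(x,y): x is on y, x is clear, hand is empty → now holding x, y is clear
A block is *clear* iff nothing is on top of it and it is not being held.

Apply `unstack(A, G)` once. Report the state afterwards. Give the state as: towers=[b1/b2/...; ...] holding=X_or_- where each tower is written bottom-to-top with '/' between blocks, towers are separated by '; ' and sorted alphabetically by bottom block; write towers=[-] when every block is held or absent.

towers=[B/C/G; D/E; H/F] holding=A

before: towers=[B/C/G/A; D/E; H/F] holding=-
pre[unstack(A, G)]: on(A,G) ✓, clear(A) ✓, handempty ✓
all met → apply unstack(A, G)
after:  towers=[B/C/G; D/E; H/F] holding=A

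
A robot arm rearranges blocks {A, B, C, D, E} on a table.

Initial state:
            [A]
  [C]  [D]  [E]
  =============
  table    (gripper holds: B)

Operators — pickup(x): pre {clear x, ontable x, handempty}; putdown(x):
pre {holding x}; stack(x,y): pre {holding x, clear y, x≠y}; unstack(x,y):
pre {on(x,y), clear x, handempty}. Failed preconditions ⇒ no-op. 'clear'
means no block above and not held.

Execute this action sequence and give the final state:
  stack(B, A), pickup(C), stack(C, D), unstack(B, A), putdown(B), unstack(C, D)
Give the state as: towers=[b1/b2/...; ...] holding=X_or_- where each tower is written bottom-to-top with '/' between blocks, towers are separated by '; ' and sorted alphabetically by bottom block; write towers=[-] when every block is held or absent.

towers=[B; D; E/A] holding=C

step 1 (stack(B, A)): towers=[C; D; E/A/B] holding=-
step 2 (pickup(C)): towers=[D; E/A/B] holding=C
step 3 (stack(C, D)): towers=[D/C; E/A/B] holding=-
step 4 (unstack(B, A)): towers=[D/C; E/A] holding=B
step 5 (putdown(B)): towers=[B; D/C; E/A] holding=-
step 6 (unstack(C, D)): towers=[B; D; E/A] holding=C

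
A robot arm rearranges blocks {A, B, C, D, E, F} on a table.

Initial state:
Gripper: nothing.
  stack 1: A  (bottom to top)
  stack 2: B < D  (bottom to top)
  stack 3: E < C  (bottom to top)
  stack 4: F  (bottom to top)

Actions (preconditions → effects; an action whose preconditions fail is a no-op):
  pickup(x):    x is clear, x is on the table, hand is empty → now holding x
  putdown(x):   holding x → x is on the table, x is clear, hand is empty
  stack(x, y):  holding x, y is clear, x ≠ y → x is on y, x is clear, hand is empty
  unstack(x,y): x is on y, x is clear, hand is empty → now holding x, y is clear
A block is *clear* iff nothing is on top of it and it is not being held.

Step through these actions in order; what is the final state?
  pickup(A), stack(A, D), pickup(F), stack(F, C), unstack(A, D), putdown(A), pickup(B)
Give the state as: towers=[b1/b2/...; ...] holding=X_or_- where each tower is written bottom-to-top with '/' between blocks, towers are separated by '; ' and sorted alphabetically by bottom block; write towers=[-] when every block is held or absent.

step 1 (pickup(A)): towers=[B/D; E/C; F] holding=A
step 2 (stack(A, D)): towers=[B/D/A; E/C; F] holding=-
step 3 (pickup(F)): towers=[B/D/A; E/C] holding=F
step 4 (stack(F, C)): towers=[B/D/A; E/C/F] holding=-
step 5 (unstack(A, D)): towers=[B/D; E/C/F] holding=A
step 6 (putdown(A)): towers=[A; B/D; E/C/F] holding=-
step 7 (pickup(B)) [no-op]: towers=[A; B/D; E/C/F] holding=-

towers=[A; B/D; E/C/F] holding=-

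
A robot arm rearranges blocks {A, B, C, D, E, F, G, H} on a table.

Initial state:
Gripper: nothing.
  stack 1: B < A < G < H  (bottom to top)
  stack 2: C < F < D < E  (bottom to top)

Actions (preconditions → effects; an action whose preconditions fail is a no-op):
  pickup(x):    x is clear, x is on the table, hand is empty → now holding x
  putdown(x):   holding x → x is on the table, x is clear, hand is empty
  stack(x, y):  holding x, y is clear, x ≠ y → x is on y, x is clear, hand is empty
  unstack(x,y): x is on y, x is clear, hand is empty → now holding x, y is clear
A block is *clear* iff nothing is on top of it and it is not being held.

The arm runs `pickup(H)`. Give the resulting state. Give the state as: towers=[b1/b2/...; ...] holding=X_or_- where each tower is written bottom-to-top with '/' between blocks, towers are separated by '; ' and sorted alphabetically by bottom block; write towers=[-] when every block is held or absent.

towers=[B/A/G/H; C/F/D/E] holding=-

before: towers=[B/A/G/H; C/F/D/E] holding=-
pre[pickup(H)]: clear(H) yes, ontable(H) no, handempty yes
ontable(H) unmet → pickup(H) is a no-op
after:  towers=[B/A/G/H; C/F/D/E] holding=-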